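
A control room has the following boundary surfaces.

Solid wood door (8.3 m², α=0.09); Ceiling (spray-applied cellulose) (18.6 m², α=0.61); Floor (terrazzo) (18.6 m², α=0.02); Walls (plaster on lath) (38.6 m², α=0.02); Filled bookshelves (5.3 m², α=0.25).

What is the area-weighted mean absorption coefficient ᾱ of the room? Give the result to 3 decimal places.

S = Σ Sᵢ = 8.3 + 18.6 + 18.6 + 38.6 + 5.3 = 89.4 m².
Σ(Sᵢαᵢ) = 8.3·0.09 + 18.6·0.61 + 18.6·0.02 + 38.6·0.02 + 5.3·0.25 = 14.562.
ᾱ = 14.562 / 89.4 = 0.163.

0.163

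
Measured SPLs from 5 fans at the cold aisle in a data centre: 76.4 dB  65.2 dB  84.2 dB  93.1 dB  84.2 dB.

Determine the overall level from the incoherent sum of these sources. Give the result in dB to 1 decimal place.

Σ 10^(Lᵢ/10) = 2.615e+09.
Back to dB: 10·log₁₀ Σ = 94.2 dB.

94.2 dB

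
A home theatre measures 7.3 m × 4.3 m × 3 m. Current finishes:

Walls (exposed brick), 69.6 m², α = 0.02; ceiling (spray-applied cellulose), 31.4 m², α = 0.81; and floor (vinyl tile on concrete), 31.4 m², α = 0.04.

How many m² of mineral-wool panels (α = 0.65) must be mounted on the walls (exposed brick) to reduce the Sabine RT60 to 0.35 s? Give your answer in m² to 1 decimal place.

Total absorption A₁ = 69.6·0.02 + 31.4·0.81 + 31.4·0.04
  = 1.392 + 25.434 + 1.256 = 28.082 m² sabins.
V = 94.17 m³. Target absorption A₂ = 0.161 × 94.17 / 0.35 = 43.318 sabins.
ΔA needed = 43.318 − 28.082 = 15.236 sabins.
Each m² of panel replacing the walls (exposed brick) adds (0.65 − 0.02) = 0.63 sabins.
Area = ΔA/Δα = 15.236/0.63 = 24.2 m².

24.2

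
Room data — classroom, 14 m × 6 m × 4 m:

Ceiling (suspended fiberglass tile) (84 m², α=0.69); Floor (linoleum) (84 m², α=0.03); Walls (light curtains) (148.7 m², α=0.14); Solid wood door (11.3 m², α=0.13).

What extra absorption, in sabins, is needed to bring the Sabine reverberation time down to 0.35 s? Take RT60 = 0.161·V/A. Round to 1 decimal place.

71.8 sabins

Summing Sᵢαᵢ: 57.960 + 2.520 + 20.818 + 1.469 → A₁ = 82.767 sabins.
Target A₂ = 0.161·336/0.35 = 154.560 sabins (V = 336 m³).
ΔA = A₂ − A₁ = 154.560 − 82.767 = 71.8 sabins.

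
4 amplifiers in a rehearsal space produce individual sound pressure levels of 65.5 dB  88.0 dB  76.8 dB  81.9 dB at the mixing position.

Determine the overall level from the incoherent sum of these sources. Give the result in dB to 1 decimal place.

Converting to relative power and adding: 10^(65.5/10) + 10^(88.0/10) + 10^(76.8/10) + 10^(81.9/10) = 8.373e+08.
Back to dB: 10·log₁₀ Σ = 89.2 dB.

89.2 dB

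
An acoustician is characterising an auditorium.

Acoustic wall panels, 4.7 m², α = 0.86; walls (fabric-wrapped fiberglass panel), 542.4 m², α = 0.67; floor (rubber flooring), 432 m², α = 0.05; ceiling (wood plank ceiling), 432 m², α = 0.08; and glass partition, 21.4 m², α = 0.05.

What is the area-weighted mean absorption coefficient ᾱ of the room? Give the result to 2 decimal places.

0.30

S = Σ Sᵢ = 4.7 + 542.4 + 432 + 432 + 21.4 = 1432.5 m².
A = 4.7×0.86 + 542.4×0.67 + 432×0.05 + 432×0.08 + 21.4×0.05 = 424.680 sabins.
ᾱ = A/S = 0.30.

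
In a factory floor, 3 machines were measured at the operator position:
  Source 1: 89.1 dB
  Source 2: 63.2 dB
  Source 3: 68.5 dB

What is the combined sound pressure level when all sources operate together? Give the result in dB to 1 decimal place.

Converting to relative power and adding: 10^(89.1/10) + 10^(63.2/10) + 10^(68.5/10) = 8.22e+08.
Back to dB: 10·log₁₀ Σ = 89.1 dB.

89.1 dB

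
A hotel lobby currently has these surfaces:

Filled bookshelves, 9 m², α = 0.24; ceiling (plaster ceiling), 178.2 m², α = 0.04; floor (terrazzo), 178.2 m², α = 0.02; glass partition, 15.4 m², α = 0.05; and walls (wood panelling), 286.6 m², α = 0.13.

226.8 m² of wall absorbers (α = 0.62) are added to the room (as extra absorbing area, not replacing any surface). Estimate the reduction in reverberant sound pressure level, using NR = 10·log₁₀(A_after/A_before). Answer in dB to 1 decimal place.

A_before = Σ Sᵢαᵢ = 9·0.24 + 178.2·0.04 + 178.2·0.02 + 15.4·0.05 + 286.6·0.13 = 50.880 sabins.
Treatment contributes 226.8·0.62 = 140.616 sabins.
New total A_after = 191.496 sabins.
Reduction = 10 log₁₀(A_after/A_before) = 10 log₁₀(3.7637) = 5.8 dB.

5.8 dB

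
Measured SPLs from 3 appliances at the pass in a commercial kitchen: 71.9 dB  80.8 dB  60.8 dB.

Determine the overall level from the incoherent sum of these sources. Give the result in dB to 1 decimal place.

Σ 10^(Lᵢ/10) = 1.369e+08.
Combined level = 10 log₁₀(1.369e+08) = 81.4 dB.

81.4 dB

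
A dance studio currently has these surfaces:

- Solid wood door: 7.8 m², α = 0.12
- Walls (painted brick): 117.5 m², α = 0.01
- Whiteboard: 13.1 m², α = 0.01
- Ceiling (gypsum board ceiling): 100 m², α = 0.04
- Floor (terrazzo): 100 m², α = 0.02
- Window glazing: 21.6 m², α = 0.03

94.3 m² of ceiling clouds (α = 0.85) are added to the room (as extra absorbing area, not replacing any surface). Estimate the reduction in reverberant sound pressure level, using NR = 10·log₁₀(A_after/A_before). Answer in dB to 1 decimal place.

10.0 dB

Summing Sᵢαᵢ: 0.936 + 1.175 + 0.131 + 4.000 + 2.000 + 0.648 → A_before = 8.890 sabins.
Treatment contributes 94.3·0.85 = 80.155 sabins.
New total A_after = 89.045 sabins.
Reduction = 10 log₁₀(A_after/A_before) = 10 log₁₀(10.0163) = 10.0 dB.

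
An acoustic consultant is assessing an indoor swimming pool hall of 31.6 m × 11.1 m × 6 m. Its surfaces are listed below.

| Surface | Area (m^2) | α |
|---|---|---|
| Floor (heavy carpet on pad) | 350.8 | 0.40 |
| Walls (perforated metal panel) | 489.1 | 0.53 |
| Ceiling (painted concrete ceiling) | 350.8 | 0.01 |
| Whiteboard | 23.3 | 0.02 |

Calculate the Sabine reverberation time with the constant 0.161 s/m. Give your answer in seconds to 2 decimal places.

A = Σ Sᵢαᵢ = 350.8·0.40 + 489.1·0.53 + 350.8·0.01 + 23.3·0.02 = 403.517 sabins.
Room volume: 2104.56 m³.
Sabine: RT60 = 0.161 × 2104.56 / 403.517 = 0.84 s.

0.84 s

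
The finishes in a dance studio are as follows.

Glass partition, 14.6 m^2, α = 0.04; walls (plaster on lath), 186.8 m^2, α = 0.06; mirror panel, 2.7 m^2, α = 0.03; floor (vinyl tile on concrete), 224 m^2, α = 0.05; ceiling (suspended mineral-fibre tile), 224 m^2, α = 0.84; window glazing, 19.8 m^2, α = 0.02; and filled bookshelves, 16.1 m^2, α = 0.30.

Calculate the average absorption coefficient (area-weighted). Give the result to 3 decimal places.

0.315

S = Σ Sᵢ = 14.6 + 186.8 + 2.7 + 224 + 224 + 19.8 + 16.1 = 688.0 m^2.
Σ(Sᵢαᵢ) = 14.6*0.04 + 186.8*0.06 + 2.7*0.03 + 224*0.05 + 224*0.84 + 19.8*0.02 + 16.1*0.30 = 216.459.
ᾱ = 216.459 / 688.0 = 0.315.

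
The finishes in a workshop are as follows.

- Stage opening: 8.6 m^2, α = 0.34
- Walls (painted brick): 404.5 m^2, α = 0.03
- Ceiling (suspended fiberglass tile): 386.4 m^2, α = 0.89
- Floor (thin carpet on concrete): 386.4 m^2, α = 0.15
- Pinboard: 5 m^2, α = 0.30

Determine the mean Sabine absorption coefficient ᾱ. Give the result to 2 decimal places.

Total surface area S = 1190.9 m^2.
Σ(Sᵢαᵢ) = 8.6*0.34 + 404.5*0.03 + 386.4*0.89 + 386.4*0.15 + 5*0.30 = 418.415.
ᾱ = 418.415 / 1190.9 = 0.35.

0.35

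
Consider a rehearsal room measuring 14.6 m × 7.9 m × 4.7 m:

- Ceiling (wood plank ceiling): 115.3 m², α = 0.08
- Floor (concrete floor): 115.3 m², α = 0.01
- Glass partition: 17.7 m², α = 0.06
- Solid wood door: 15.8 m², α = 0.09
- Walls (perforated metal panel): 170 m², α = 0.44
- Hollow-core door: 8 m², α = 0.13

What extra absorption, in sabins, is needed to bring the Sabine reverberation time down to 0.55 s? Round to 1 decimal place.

70.0 sabins

Summing Sᵢαᵢ: 9.224 + 1.153 + 1.062 + 1.422 + 74.800 + 1.040 → A₁ = 88.701 sabins.
For T = 0.55 s, need A₂ = 0.161·V/T = 0.161·542.098/0.55 = 158.687 sabins.
Shortfall: 158.687 − 88.701 = 70.0 sabins.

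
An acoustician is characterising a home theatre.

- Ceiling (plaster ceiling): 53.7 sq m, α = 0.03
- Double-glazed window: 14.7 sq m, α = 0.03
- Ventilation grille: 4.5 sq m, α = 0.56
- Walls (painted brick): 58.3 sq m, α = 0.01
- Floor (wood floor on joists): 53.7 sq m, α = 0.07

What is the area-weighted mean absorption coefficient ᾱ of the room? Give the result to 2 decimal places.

S = Σ Sᵢ = 53.7 + 14.7 + 4.5 + 58.3 + 53.7 = 184.9 sq m.
Weighted sum Σ Sα = 8.914.
ᾱ = 8.914 / 184.9 = 0.05.

0.05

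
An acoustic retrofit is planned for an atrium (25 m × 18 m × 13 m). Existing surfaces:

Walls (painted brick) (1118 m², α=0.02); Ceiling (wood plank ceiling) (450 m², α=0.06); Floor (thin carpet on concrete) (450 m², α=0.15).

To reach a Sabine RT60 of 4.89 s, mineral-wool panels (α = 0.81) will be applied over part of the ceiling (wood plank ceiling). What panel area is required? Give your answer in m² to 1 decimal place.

Equivalent absorption area: A₁ = 1118×0.02 + 450×0.06 + 450×0.15 = 116.860 m².
Required A₂ = 0.161·5850/4.89 = 192.607 sabins.
Absorption to add: 192.607 − 116.860 = 75.747 sabins.
Net gain per m²: Δα = 0.81 − 0.06 = 0.75.
Area = ΔA/Δα = 75.747/0.75 = 101.0 m².

101.0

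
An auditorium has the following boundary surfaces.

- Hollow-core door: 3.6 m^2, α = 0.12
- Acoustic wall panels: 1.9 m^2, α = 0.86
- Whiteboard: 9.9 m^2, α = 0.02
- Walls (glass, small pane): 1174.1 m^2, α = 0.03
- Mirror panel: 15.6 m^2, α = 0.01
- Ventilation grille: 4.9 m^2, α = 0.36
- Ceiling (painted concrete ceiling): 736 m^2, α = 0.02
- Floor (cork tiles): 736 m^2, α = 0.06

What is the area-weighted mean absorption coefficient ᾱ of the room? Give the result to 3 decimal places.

0.037

Total surface area S = 2682.0 m^2.
Weighted sum Σ Sα = 98.287.
ᾱ = 98.287 / 2682.0 = 0.037.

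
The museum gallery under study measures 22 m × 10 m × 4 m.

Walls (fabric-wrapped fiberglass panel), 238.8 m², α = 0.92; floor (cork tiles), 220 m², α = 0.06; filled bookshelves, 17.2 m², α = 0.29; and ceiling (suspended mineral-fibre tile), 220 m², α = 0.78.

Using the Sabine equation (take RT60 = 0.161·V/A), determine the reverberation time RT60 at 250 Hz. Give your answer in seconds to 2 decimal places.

0.35 s

Total absorption A = 238.8×0.92 + 220×0.06 + 17.2×0.29 + 220×0.78
  = 219.696 + 13.200 + 4.988 + 171.600 = 409.484 m² sabins.
Volume V = 22 × 10 × 4 = 880 m³.
T = 0.161 V/A = 0.161·880/409.484 = 0.35 s.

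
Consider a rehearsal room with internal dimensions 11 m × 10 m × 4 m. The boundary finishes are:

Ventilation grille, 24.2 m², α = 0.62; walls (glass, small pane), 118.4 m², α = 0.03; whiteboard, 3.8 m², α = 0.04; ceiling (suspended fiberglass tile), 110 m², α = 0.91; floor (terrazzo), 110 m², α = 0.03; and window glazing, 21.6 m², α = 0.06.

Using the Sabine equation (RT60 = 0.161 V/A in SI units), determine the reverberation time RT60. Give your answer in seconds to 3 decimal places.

0.574 s

A = Σ Sᵢαᵢ = 24.2*0.62 + 118.4*0.03 + 3.8*0.04 + 110*0.91 + 110*0.03 + 21.6*0.06 = 123.404 sabins.
Volume V = 11 × 10 × 4 = 440 m³.
Sabine: RT60 = 0.161 × 440 / 123.404 = 0.574 s.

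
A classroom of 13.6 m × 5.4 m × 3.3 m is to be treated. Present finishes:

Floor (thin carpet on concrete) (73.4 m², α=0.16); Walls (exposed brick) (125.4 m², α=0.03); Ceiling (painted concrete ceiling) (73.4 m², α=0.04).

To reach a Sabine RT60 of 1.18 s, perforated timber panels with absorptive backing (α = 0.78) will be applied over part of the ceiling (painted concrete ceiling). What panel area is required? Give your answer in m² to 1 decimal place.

19.8

Total absorption A₁ = 73.4×0.16 + 125.4×0.03 + 73.4×0.04
  = 11.744 + 3.762 + 2.936 = 18.442 m² sabins.
V = 242.352 m³. Target absorption A₂ = 0.161 × 242.352 / 1.18 = 33.067 sabins.
Absorption to add: 33.067 − 18.442 = 14.625 sabins.
Net gain per m²: Δα = 0.78 − 0.04 = 0.74.
Area = ΔA/Δα = 14.625/0.74 = 19.8 m².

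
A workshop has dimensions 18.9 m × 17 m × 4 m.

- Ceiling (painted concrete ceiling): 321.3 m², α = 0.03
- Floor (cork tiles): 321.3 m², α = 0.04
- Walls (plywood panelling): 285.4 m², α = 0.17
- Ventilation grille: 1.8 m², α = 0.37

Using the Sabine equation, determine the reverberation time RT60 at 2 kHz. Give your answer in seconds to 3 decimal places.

2.887 s

A = Σ Sᵢαᵢ = 321.3×0.03 + 321.3×0.04 + 285.4×0.17 + 1.8×0.37 = 71.675 sabins.
Room volume: 1285.2 m³.
T = 0.161 V/A = 0.161·1285.2/71.675 = 2.887 s.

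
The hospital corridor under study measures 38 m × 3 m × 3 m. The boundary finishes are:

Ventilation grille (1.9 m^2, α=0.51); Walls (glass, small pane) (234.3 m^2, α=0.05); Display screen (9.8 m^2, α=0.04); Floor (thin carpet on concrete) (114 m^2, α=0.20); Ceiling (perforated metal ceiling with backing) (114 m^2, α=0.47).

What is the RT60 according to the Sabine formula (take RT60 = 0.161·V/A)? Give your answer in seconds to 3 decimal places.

0.616 seconds

Equivalent absorption area: A = 1.9·0.51 + 234.3·0.05 + 9.8·0.04 + 114·0.20 + 114·0.47 = 89.456 m^2.
Room volume: 342 m³.
RT60 = 0.161 · V / A = 0.161 × 342 / 89.456 = 0.616 s.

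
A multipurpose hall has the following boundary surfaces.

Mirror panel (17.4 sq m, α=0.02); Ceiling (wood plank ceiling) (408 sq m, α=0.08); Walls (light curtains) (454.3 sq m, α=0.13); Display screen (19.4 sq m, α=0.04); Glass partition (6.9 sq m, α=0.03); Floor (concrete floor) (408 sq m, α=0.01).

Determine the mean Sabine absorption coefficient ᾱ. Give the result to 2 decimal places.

0.07

S = Σ Sᵢ = 17.4 + 408 + 454.3 + 19.4 + 6.9 + 408 = 1314.0 sq m.
A = 17.4·0.02 + 408·0.08 + 454.3·0.13 + 19.4·0.04 + 6.9·0.03 + 408·0.01 = 97.110 sabins.
ᾱ = 97.110 / 1314.0 = 0.07.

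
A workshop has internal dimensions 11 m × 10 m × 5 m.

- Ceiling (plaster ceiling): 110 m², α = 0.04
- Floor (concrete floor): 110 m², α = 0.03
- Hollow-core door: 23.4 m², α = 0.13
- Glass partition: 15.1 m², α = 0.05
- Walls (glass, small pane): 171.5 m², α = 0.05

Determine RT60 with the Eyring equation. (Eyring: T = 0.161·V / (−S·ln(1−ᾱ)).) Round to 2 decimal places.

4.31 s

Total surface area S = 110 + 110 + 23.4 + 15.1 + 171.5 = 430.0 m².
Absorption A = 110×0.04 + 110×0.03 + 23.4×0.13 + 15.1×0.05 + 171.5×0.05 = 20.072 sabins.
ᾱ = 20.072 / 430.0 = 0.0467.
−S·ln(1−ᾱ) = −430.0 × ln(1 − 0.0467) = 20.565.
V = 11 × 10 × 5 = 550 m³.
T = 0.161·V/[−S·ln(1−ᾱ)] = 0.161·550/20.565 = 4.31 s.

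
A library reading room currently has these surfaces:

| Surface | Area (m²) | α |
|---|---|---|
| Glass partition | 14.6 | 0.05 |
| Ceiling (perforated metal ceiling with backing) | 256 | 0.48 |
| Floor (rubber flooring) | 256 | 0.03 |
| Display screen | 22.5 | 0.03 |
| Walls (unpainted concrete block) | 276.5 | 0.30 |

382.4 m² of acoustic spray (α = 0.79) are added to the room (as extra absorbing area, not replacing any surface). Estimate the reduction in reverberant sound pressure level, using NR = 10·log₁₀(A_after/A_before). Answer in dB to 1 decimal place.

3.8 dB

Summing Sᵢαᵢ: 0.730 + 122.880 + 7.680 + 0.675 + 82.950 → A_before = 214.915 sabins.
Treatment contributes 382.4·0.79 = 302.096 sabins.
New total A_after = 517.011 sabins.
Reduction = 10 log₁₀(A_after/A_before) = 10 log₁₀(2.4057) = 3.8 dB.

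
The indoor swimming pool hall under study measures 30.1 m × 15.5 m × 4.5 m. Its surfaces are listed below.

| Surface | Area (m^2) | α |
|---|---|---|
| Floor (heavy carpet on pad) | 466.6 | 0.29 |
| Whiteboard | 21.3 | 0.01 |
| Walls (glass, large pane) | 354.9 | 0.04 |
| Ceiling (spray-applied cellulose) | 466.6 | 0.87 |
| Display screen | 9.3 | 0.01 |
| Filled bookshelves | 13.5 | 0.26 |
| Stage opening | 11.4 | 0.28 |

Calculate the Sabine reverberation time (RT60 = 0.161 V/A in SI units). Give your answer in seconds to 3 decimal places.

Equivalent absorption area: A = 466.6×0.29 + 21.3×0.01 + 354.9×0.04 + 466.6×0.87 + 9.3×0.01 + 13.5×0.26 + 11.4×0.28 = 562.460 m^2.
V = 30.1·15.5·4.5 = 2099.475 m³.
RT60 = 0.161 · V / A = 0.161 × 2099.475 / 562.460 = 0.601 s.

0.601 s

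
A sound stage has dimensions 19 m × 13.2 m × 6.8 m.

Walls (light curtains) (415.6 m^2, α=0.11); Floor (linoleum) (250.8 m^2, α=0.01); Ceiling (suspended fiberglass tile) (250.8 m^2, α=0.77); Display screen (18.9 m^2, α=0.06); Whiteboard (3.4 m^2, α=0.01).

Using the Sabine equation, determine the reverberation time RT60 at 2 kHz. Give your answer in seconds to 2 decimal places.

1.13 seconds

Summing Sᵢαᵢ: 45.716 + 2.508 + 193.116 + 1.134 + 0.034 → A = 242.508 sabins.
Volume V = 19 × 13.2 × 6.8 = 1705.44 m³.
T = 0.161 V/A = 0.161·1705.44/242.508 = 1.13 s.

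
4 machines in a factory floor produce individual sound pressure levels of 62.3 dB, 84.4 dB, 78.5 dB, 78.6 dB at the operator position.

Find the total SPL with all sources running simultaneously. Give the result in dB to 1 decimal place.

Converting to relative power and adding: 10^(62.3/10) + 10^(84.4/10) + 10^(78.5/10) + 10^(78.6/10) = 4.204e+08.
Back to dB: 10·log₁₀ Σ = 86.2 dB.

86.2 dB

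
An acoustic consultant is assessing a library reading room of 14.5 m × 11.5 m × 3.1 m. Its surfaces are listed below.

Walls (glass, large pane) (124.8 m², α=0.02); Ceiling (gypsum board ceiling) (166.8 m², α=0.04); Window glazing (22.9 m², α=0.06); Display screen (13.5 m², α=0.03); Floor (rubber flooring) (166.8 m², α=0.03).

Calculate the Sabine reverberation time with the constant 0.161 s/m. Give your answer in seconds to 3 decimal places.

Summing Sᵢαᵢ: 2.496 + 6.672 + 1.374 + 0.405 + 5.004 → A = 15.951 sabins.
Room volume: 516.925 m³.
Sabine: RT60 = 0.161 × 516.925 / 15.951 = 5.218 s.

5.218 s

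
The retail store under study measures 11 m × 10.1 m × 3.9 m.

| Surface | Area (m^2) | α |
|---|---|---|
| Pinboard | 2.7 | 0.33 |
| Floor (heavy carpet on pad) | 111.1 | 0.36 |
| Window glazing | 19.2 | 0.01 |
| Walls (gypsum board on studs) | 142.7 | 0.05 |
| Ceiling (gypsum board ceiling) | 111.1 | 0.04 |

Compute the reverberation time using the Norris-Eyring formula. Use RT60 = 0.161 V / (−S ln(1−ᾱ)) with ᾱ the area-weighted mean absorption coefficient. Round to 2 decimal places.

Total surface area S = 2.7 + 111.1 + 19.2 + 142.7 + 111.1 = 386.8 m^2.
Absorption A = 2.7·0.33 + 111.1·0.36 + 19.2·0.01 + 142.7·0.05 + 111.1·0.04 = 52.658 sabins.
Mean coefficient ᾱ = A/S = 0.1361.
−S·ln(1−ᾱ) = −386.8 × ln(1 − 0.1361) = 56.588.
V = 11 × 10.1 × 3.9 = 433.29 m³.
T = 0.161·V/[−S·ln(1−ᾱ)] = 0.161·433.29/56.588 = 1.23 s.

1.23 seconds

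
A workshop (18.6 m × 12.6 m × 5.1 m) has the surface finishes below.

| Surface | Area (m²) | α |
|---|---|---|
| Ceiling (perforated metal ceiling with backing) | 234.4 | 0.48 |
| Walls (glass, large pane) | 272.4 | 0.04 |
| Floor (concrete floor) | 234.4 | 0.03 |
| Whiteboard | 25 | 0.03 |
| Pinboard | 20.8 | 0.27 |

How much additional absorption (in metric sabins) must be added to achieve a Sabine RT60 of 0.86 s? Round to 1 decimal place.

87.0 sabins

Equivalent absorption area: A₁ = 234.4*0.48 + 272.4*0.04 + 234.4*0.03 + 25*0.03 + 20.8*0.27 = 136.806 m².
For T = 0.86 s, need A₂ = 0.161·V/T = 0.161·1195.236/0.86 = 223.759 sabins.
Shortfall: 223.759 − 136.806 = 87.0 sabins.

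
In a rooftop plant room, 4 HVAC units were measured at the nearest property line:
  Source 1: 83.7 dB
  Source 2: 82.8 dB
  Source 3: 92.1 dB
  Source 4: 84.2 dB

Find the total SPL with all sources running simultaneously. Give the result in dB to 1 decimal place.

93.6 dB

Σ 10^(Lᵢ/10) = 2.31e+09.
L_total = 10·log₁₀(2.31e+09) = 93.6 dB.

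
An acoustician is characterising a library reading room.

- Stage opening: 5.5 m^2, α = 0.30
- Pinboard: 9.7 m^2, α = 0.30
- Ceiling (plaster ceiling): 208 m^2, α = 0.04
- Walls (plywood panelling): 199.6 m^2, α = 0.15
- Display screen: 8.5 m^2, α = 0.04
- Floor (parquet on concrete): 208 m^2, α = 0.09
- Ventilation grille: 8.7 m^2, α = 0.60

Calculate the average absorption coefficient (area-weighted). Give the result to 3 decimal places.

Total surface area S = 648.0 m^2.
Weighted sum Σ Sα = 67.100.
ᾱ = 67.100 / 648.0 = 0.104.

0.104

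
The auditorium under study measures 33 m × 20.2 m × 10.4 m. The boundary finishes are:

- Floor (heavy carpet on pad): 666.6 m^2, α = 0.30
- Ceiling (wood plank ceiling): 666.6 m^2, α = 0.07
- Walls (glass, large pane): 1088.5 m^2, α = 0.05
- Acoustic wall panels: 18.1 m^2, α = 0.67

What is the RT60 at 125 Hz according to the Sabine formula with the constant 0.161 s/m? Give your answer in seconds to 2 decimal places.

Equivalent absorption area: A = 666.6×0.30 + 666.6×0.07 + 1088.5×0.05 + 18.1×0.67 = 313.194 m^2.
V = 33·20.2·10.4 = 6932.64 m³.
T = 0.161 V/A = 0.161·6932.64/313.194 = 3.56 s.

3.56 s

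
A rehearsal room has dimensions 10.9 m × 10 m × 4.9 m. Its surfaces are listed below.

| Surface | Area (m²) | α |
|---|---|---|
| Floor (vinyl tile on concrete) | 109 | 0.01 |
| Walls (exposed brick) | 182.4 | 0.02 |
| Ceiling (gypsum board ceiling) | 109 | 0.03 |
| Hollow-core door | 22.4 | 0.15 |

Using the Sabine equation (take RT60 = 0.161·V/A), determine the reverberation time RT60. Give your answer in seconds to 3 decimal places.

7.564 s

Total absorption A = 109*0.01 + 182.4*0.02 + 109*0.03 + 22.4*0.15
  = 1.090 + 3.648 + 3.270 + 3.360 = 11.368 m² sabins.
Room volume: 534.1 m³.
Sabine: RT60 = 0.161 × 534.1 / 11.368 = 7.564 s.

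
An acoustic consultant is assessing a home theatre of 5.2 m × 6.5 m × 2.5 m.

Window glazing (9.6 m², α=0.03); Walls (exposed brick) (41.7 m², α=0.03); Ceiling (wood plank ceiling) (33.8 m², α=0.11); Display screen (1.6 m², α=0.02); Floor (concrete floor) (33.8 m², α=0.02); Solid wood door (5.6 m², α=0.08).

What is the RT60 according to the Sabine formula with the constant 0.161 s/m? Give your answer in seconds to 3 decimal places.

Equivalent absorption area: A = 9.6×0.03 + 41.7×0.03 + 33.8×0.11 + 1.6×0.02 + 33.8×0.02 + 5.6×0.08 = 6.413 m².
V = 5.2·6.5·2.5 = 84.5 m³.
Sabine: RT60 = 0.161 × 84.5 / 6.413 = 2.121 s.

2.121 sec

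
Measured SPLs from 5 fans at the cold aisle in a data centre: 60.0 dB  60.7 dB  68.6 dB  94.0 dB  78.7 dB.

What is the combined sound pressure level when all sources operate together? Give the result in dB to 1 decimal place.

94.1 dB

Sum in the linear (power) domain: Σ 10^(Lᵢ/10) = 10^(60.0/10) + 10^(60.7/10) + 10^(68.6/10) + 10^(94.0/10) + 10^(78.7/10) = 2.595e+09.
L_total = 10·log₁₀(2.595e+09) = 94.1 dB.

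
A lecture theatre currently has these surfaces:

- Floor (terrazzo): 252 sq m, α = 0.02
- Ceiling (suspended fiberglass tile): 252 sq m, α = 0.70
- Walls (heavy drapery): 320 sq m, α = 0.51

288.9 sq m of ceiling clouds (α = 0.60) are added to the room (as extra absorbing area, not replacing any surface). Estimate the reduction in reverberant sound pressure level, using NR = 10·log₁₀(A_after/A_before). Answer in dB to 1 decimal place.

Total absorption A_before = 252·0.02 + 252·0.70 + 320·0.51
  = 5.040 + 176.400 + 163.200 = 344.640 sq m sabins.
Treatment contributes 288.9·0.60 = 173.340 sabins.
New total A_after = 517.980 sabins.
NR = 10·log₁₀(517.980/344.640) = 1.8 dB.

1.8 dB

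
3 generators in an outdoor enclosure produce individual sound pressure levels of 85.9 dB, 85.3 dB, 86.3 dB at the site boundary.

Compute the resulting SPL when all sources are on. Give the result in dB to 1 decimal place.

Σ 10^(Lᵢ/10) = 1.154e+09.
L_total = 10·log₁₀(1.154e+09) = 90.6 dB.

90.6 dB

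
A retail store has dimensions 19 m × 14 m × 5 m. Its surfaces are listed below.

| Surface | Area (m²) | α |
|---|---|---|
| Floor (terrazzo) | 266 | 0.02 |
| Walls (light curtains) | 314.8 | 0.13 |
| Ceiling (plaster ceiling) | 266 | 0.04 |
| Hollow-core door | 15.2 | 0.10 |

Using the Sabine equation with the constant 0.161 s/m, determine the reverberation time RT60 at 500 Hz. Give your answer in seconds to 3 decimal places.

Equivalent absorption area: A = 266×0.02 + 314.8×0.13 + 266×0.04 + 15.2×0.10 = 58.404 m².
Room volume: 1330 m³.
RT60 = 0.161 · V / A = 0.161 × 1330 / 58.404 = 3.666 s.

3.666 sec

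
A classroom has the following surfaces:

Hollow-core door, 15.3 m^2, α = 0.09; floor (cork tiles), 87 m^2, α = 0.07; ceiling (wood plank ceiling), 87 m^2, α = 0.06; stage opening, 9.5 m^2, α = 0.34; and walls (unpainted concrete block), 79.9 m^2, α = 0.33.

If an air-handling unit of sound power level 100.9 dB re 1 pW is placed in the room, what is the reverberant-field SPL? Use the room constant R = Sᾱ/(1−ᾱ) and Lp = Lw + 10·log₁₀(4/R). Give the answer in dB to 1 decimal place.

89.9 dB

Σ(Sᵢαᵢ) = 15.3×0.09 + 87×0.07 + 87×0.06 + 9.5×0.34 + 79.9×0.33 = 42.284; total area S = 278.7 m^2.
ᾱ = 0.1517, so room constant R = A/(1−ᾱ) = 49.846 m^2.
Lp = Lw + 10 log₁₀(4/R) = 100.9 -10.96 = 89.9 dB.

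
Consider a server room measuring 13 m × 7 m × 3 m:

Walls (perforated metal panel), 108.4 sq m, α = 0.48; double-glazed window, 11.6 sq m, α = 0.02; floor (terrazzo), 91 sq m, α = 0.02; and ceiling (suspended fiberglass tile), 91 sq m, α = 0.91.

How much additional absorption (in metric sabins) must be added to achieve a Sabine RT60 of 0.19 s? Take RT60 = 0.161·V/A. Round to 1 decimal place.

Total absorption A₁ = 108.4×0.48 + 11.6×0.02 + 91×0.02 + 91×0.91
  = 52.032 + 0.232 + 1.820 + 82.810 = 136.894 sq m sabins.
Target A₂ = 0.161·273/0.19 = 231.332 sabins (V = 273 m³).
Additional absorption ΔA = 231.332 − 136.894 = 94.4 sabins.

94.4 sabins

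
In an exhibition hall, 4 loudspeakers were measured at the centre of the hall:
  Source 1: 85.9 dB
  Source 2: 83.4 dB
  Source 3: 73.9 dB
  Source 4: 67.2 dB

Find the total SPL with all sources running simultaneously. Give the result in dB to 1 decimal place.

88.0 dB

Sum in the linear (power) domain: Σ 10^(Lᵢ/10) = 10^(85.9/10) + 10^(83.4/10) + 10^(73.9/10) + 10^(67.2/10) = 6.376e+08.
Combined level = 10 log₁₀(6.376e+08) = 88.0 dB.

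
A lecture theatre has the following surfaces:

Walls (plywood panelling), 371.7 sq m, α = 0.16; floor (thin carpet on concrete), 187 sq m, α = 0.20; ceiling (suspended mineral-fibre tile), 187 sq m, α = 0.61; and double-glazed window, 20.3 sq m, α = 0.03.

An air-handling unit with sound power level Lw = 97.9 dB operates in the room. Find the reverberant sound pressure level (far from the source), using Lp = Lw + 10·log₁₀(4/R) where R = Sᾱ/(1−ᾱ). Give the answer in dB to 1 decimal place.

79.3 dB

Σ(Sᵢαᵢ) = 371.7·0.16 + 187·0.20 + 187·0.61 + 20.3·0.03 = 211.551; total area S = 766.0 sq m.
ᾱ = 0.2762, so room constant R = A/(1−ᾱ) = 292.278 sq m.
Lp = 97.9 + 10·log₁₀(4/292.278) = 97.9 + (-18.64) = 79.3 dB.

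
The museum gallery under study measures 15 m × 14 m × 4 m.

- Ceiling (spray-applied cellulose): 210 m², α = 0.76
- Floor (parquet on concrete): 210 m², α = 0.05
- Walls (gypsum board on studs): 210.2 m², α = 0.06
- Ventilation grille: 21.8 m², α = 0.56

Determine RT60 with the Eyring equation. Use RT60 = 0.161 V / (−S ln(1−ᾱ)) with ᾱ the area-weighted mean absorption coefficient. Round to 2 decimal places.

Total surface area S = 210 + 210 + 210.2 + 21.8 = 652.0 m².
Absorption A = 210·0.76 + 210·0.05 + 210.2·0.06 + 21.8·0.56 = 194.920 sabins.
ᾱ = 194.920 / 652.0 = 0.2990.
Eyring denominator: −S ln(1−ᾱ) = 231.621.
V = 15 × 14 × 4 = 840 m³.
T = 0.161·V/[−S·ln(1−ᾱ)] = 0.161·840/231.621 = 0.58 s.

0.58 s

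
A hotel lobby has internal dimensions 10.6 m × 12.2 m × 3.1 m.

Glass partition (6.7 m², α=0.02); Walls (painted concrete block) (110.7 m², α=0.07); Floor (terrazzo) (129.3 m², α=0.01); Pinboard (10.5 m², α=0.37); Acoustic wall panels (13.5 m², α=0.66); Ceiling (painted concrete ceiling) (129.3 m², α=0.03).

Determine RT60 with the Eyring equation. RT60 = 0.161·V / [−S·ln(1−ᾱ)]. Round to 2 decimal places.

S = Σ Sᵢ = 400.0 m².
Σ(Sᵢαᵢ) = 6.7·0.02 + 110.7·0.07 + 129.3·0.01 + 10.5·0.37 + 13.5·0.66 + 129.3·0.03 = 25.850.
ᾱ = 25.850 / 400.0 = 0.0646.
Eyring denominator: −S ln(1−ᾱ) = 26.712.
V = 10.6 × 12.2 × 3.1 = 400.892 m³.
T = 0.161·V/[−S·ln(1−ᾱ)] = 0.161·400.892/26.712 = 2.42 s.

2.42 s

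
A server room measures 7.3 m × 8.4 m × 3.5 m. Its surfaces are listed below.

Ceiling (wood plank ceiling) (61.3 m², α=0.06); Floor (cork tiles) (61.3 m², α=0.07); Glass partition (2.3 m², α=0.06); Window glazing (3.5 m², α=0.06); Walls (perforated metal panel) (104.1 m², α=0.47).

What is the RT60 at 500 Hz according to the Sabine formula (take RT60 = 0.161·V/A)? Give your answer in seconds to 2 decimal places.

0.60 sec

Equivalent absorption area: A = 61.3·0.06 + 61.3·0.07 + 2.3·0.06 + 3.5·0.06 + 104.1·0.47 = 57.244 m².
V = 7.3·8.4·3.5 = 214.62 m³.
T = 0.161 V/A = 0.161·214.62/57.244 = 0.60 s.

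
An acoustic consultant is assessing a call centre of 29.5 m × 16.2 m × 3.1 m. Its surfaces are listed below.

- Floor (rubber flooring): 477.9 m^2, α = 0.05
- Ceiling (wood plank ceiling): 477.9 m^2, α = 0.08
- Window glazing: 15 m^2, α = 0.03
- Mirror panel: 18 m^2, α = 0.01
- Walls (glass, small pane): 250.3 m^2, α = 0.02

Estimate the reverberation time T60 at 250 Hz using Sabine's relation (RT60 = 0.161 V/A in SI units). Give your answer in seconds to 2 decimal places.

3.52 s

Summing Sᵢαᵢ: 23.895 + 38.232 + 0.450 + 0.180 + 5.006 → A = 67.763 sabins.
V = 29.5·16.2·3.1 = 1481.49 m³.
Sabine: RT60 = 0.161 × 1481.49 / 67.763 = 3.52 s.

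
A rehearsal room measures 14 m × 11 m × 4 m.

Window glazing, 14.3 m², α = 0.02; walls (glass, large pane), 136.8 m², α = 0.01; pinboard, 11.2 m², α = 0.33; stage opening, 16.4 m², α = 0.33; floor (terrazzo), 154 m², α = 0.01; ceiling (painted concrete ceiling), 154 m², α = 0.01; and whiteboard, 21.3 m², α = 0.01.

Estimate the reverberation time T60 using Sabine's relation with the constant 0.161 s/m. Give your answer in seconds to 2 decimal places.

7.06 s

Summing Sᵢαᵢ: 0.286 + 1.368 + 3.696 + 5.412 + 1.540 + 1.540 + 0.213 → A = 14.055 sabins.
Room volume: 616 m³.
Sabine: RT60 = 0.161 × 616 / 14.055 = 7.06 s.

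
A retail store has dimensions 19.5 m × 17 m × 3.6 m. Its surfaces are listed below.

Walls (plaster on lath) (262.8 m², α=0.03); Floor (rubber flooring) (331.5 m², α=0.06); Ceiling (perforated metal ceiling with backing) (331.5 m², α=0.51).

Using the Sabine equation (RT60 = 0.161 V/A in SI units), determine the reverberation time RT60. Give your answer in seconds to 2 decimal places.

Total absorption A = 262.8*0.03 + 331.5*0.06 + 331.5*0.51
  = 7.884 + 19.890 + 169.065 = 196.839 m² sabins.
Volume V = 19.5 × 17 × 3.6 = 1193.4 m³.
T = 0.161 V/A = 0.161·1193.4/196.839 = 0.98 s.

0.98 s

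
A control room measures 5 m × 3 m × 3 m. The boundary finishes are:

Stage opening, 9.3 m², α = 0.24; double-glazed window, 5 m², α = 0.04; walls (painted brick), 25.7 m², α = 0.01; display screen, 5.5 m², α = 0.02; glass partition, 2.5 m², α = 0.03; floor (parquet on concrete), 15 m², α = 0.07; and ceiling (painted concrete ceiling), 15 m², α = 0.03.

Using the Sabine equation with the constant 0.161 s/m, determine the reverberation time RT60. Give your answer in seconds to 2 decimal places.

Summing Sᵢαᵢ: 2.232 + 0.200 + 0.257 + 0.110 + 0.075 + 1.050 + 0.450 → A = 4.374 sabins.
Room volume: 45 m³.
Sabine: RT60 = 0.161 × 45 / 4.374 = 1.66 s.

1.66 s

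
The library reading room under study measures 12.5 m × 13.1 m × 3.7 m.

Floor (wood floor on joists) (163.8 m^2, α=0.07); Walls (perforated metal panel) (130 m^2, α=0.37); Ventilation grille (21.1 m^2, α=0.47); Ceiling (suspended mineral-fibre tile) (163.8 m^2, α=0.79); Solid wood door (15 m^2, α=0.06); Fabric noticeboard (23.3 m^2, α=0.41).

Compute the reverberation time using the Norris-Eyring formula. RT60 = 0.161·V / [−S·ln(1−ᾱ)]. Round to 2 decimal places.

0.36 sec

Total surface area S = 163.8 + 130 + 21.1 + 163.8 + 15 + 23.3 = 517.0 m^2.
Absorption A = 163.8·0.07 + 130·0.37 + 21.1·0.47 + 163.8·0.79 + 15·0.06 + 23.3·0.41 = 209.338 sabins.
Mean coefficient ᾱ = A/S = 0.4049.
Eyring denominator: −S ln(1−ᾱ) = 268.336.
V = 12.5 × 13.1 × 3.7 = 605.875 m³.
RT60 = 0.161 × 605.875 / 268.336 = 0.36 s.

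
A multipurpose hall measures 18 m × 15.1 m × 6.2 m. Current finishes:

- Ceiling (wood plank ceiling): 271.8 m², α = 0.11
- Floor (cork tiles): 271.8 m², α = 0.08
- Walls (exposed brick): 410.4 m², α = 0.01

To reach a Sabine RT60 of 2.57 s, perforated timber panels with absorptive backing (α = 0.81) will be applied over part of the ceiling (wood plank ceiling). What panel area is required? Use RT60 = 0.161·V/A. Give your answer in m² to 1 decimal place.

71.2

Equivalent absorption area: A₁ = 271.8·0.11 + 271.8·0.08 + 410.4·0.01 = 55.746 m².
Required A₂ = 0.161·1685.16/2.57 = 105.568 sabins.
ΔA needed = 105.568 − 55.746 = 49.822 sabins.
Net gain per m²: Δα = 0.81 − 0.11 = 0.70.
Panel area = 49.822 / 0.70 = 71.2 m².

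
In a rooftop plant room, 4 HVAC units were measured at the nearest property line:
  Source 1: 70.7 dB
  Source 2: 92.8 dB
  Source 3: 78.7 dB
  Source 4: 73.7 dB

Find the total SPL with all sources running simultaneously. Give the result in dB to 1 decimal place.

Sum in the linear (power) domain: Σ 10^(Lᵢ/10) = 10^(70.7/10) + 10^(92.8/10) + 10^(78.7/10) + 10^(73.7/10) = 2.015e+09.
L_total = 10·log₁₀(2.015e+09) = 93.0 dB.

93.0 dB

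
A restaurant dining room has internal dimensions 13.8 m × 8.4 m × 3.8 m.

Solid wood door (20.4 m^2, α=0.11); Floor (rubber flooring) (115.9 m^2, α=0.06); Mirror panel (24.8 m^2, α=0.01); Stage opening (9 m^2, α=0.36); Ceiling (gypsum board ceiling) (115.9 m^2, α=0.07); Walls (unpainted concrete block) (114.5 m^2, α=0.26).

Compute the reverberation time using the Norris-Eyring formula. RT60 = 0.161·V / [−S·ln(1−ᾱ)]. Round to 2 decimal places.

S = Σ Sᵢ = 400.5 m^2.
Σ(Sᵢαᵢ) = 20.4·0.11 + 115.9·0.06 + 24.8·0.01 + 9·0.36 + 115.9·0.07 + 114.5·0.26 = 50.569.
ᾱ = 50.569 / 400.5 = 0.1263.
−S·ln(1−ᾱ) = −400.5 × ln(1 − 0.1263) = 54.075.
V = 13.8 × 8.4 × 3.8 = 440.496 m³.
RT60 = 0.161 × 440.496 / 54.075 = 1.31 s.

1.31 sec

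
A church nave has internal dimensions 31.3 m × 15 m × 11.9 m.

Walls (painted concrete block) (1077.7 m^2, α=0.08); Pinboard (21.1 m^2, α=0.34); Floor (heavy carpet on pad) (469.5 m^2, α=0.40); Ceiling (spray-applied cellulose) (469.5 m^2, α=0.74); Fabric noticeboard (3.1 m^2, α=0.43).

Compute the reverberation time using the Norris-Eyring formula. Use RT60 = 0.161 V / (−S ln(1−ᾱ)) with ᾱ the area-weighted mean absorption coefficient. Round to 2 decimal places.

1.19 sec

S = Σ Sᵢ = 2040.9 m^2.
Absorption A = 1077.7·0.08 + 21.1·0.34 + 469.5·0.40 + 469.5·0.74 + 3.1·0.43 = 629.953 sabins.
ᾱ = 629.953 / 2040.9 = 0.3087.
−S·ln(1−ᾱ) = −2040.9 × ln(1 − 0.3087) = 753.462.
V = 31.3 × 15 × 11.9 = 5587.05 m³.
T = 0.161·V/[−S·ln(1−ᾱ)] = 0.161·5587.05/753.462 = 1.19 s.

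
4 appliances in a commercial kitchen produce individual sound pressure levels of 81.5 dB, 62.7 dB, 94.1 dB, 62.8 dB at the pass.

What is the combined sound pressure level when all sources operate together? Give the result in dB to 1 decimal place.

Converting to relative power and adding: 10^(81.5/10) + 10^(62.7/10) + 10^(94.1/10) + 10^(62.8/10) = 2.715e+09.
L_total = 10·log₁₀(2.715e+09) = 94.3 dB.

94.3 dB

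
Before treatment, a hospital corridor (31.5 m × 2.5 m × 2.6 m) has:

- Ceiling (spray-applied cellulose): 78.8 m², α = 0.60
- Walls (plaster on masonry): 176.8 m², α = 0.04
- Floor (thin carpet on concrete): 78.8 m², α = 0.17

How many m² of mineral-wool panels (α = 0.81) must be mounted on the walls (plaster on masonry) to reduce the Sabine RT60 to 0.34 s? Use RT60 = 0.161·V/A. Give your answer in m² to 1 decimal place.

37.9

Total absorption A₁ = 78.8×0.60 + 176.8×0.04 + 78.8×0.17
  = 47.280 + 7.072 + 13.396 = 67.748 m² sabins.
V = 204.75 m³. Target absorption A₂ = 0.161 × 204.75 / 0.34 = 96.955 sabins.
Absorption to add: 96.955 − 67.748 = 29.207 sabins.
Net gain per m²: Δα = 0.81 − 0.04 = 0.77.
Panel area = 29.207 / 0.77 = 37.9 m².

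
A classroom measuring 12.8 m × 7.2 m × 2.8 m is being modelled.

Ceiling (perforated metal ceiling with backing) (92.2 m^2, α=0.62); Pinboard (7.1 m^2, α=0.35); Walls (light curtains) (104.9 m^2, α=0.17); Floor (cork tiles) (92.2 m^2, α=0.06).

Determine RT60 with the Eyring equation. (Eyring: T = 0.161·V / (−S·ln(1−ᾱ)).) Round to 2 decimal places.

0.43 sec

Total surface area S = 92.2 + 7.1 + 104.9 + 92.2 = 296.4 m^2.
Absorption A = 92.2·0.62 + 7.1·0.35 + 104.9·0.17 + 92.2·0.06 = 83.014 sabins.
ᾱ = 83.014 / 296.4 = 0.2801.
Eyring denominator: −S ln(1−ᾱ) = 97.410.
V = 12.8 × 7.2 × 2.8 = 258.048 m³.
T = 0.161·V/[−S·ln(1−ᾱ)] = 0.161·258.048/97.410 = 0.43 s.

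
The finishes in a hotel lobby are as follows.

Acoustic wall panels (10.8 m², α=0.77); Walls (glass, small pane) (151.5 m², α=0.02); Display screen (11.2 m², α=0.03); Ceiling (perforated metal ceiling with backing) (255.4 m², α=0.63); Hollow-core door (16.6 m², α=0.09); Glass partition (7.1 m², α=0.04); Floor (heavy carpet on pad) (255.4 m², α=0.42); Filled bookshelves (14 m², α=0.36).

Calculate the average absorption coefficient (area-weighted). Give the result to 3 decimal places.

Total surface area S = 722.0 m².
Σ(Sᵢαᵢ) = 10.8*0.77 + 151.5*0.02 + 11.2*0.03 + 255.4*0.63 + 16.6*0.09 + 7.1*0.04 + 255.4*0.42 + 14*0.36 = 286.670.
ᾱ = A/S = 0.397.

0.397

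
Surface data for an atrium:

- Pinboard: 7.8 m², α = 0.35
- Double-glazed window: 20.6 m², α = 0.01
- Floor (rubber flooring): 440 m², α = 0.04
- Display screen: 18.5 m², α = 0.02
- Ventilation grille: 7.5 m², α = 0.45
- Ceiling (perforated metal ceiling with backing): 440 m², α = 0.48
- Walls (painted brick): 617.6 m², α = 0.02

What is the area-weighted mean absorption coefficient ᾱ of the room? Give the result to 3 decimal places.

S = Σ Sᵢ = 7.8 + 20.6 + 440 + 18.5 + 7.5 + 440 + 617.6 = 1552.0 m².
Weighted sum Σ Sα = 247.833.
ᾱ = 247.833 / 1552.0 = 0.160.

0.160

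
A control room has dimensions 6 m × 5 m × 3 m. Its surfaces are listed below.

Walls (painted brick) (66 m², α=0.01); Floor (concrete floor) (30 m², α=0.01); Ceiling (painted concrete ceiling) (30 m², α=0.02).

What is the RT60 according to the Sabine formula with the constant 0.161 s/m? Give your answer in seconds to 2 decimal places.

Equivalent absorption area: A = 66·0.01 + 30·0.01 + 30·0.02 = 1.560 m².
Volume V = 6 × 5 × 3 = 90 m³.
Sabine: RT60 = 0.161 × 90 / 1.560 = 9.29 s.

9.29 s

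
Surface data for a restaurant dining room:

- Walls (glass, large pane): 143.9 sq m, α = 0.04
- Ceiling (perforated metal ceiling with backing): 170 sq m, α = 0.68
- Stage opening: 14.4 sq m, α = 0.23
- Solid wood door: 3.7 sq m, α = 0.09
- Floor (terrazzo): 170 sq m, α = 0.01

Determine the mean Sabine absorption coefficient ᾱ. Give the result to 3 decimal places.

S = Σ Sᵢ = 143.9 + 170 + 14.4 + 3.7 + 170 = 502.0 sq m.
Weighted sum Σ Sα = 126.701.
ᾱ = A/S = 0.252.

0.252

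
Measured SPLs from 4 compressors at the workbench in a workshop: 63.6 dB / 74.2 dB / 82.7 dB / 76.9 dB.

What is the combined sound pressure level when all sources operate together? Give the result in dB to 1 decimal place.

84.2 dB

Converting to relative power and adding: 10^(63.6/10) + 10^(74.2/10) + 10^(82.7/10) + 10^(76.9/10) = 2.638e+08.
Combined level = 10 log₁₀(2.638e+08) = 84.2 dB.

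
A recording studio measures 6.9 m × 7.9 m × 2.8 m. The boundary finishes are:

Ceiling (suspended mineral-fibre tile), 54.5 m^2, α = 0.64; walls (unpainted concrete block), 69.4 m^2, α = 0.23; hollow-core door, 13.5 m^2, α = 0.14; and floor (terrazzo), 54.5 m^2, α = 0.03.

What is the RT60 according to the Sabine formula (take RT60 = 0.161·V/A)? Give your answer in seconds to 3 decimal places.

Summing Sᵢαᵢ: 34.880 + 15.962 + 1.890 + 1.635 → A = 54.367 sabins.
Volume V = 6.9 × 7.9 × 2.8 = 152.628 m³.
Sabine: RT60 = 0.161 × 152.628 / 54.367 = 0.452 s.

0.452 s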